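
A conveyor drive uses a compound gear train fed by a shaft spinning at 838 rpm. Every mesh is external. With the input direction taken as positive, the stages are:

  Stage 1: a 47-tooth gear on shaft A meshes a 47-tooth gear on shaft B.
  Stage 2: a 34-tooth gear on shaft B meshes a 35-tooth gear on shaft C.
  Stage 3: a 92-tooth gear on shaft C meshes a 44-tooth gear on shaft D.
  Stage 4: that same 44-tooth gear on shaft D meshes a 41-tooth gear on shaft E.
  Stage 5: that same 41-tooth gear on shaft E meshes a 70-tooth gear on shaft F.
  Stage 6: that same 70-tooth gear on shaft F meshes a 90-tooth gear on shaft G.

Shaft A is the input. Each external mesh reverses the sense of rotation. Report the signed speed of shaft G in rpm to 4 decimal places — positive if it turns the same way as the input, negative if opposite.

+832.1473 rpm (same as input, |ω| = 832.1473 rpm)

Stage 1 [47T→47T]: ω = 838.0000×47/47 = 838.0000 rpm, dir flips to −; running = −838.0000
Stage 2 [34T→35T]: ω = 838.0000×34/35 = 814.0571 rpm, dir flips to +; running = +814.0571
Stage 3 [92T→44T]: ω = 814.0571×92/44 = 1702.1195 rpm, dir flips to −; running = −1702.1195
Stage 4 [44T→41T]: ω = 1702.1195×44/41 = 1826.6648 rpm, dir flips to +; running = +1826.6648
Stage 5 [41T→70T]: ω = 1826.6648×41/70 = 1069.9037 rpm, dir flips to −; running = −1069.9037
Stage 6 [70T→90T]: ω = 1069.9037×70/90 = 832.1473 rpm, dir flips to +; running = +832.1473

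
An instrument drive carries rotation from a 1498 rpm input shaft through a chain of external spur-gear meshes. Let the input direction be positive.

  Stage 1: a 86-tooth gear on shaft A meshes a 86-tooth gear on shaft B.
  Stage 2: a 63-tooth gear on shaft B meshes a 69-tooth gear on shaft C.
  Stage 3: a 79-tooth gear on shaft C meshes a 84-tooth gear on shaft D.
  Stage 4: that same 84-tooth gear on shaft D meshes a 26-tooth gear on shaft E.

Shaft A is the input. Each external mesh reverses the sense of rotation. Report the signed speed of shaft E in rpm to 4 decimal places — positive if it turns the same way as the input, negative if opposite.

Stage 1 [86T→86T]: ω = 1498.0000×86/86 = 1498.0000 rpm, dir flips to −; running = −1498.0000
Stage 2 [63T→69T]: ω = 1498.0000×63/69 = 1367.7391 rpm, dir flips to +; running = +1367.7391
Stage 3 [79T→84T]: ω = 1367.7391×79/84 = 1286.3261 rpm, dir flips to −; running = −1286.3261
Stage 4 [84T→26T]: ω = 1286.3261×84/26 = 4155.8227 rpm, dir flips to +; running = +4155.8227

+4155.8227 rpm (same as input, |ω| = 4155.8227 rpm)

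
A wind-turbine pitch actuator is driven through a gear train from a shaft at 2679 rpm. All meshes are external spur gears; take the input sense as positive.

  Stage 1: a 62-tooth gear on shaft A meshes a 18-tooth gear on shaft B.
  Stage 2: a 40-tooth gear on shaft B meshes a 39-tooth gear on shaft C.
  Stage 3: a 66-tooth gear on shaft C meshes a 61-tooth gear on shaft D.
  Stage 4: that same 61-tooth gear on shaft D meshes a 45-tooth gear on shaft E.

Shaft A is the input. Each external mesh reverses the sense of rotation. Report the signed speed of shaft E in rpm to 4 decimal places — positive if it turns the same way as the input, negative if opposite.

+13880.9345 rpm (same as input, |ω| = 13880.9345 rpm)

Stage 1 [62T→18T]: ω = 2679.0000×62/18 = 9227.6667 rpm, dir flips to −; running = −9227.6667
Stage 2 [40T→39T]: ω = 9227.6667×40/39 = 9464.2735 rpm, dir flips to +; running = +9464.2735
Stage 3 [66T→61T]: ω = 9464.2735×66/61 = 10240.0336 rpm, dir flips to −; running = −10240.0336
Stage 4 [61T→45T]: ω = 10240.0336×61/45 = 13880.9345 rpm, dir flips to +; running = +13880.9345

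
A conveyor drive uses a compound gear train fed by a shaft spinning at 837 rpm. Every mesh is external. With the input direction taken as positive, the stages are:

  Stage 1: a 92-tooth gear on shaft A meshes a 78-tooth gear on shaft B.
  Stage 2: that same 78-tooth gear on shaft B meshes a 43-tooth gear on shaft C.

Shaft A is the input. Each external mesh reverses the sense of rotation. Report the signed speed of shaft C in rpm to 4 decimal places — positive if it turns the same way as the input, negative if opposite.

+1790.7907 rpm (same as input, |ω| = 1790.7907 rpm)

Stage 1 [92T→78T]: ω = 837.0000×92/78 = 987.2308 rpm, dir flips to −; running = −987.2308
Stage 2 [78T→43T]: ω = 987.2308×78/43 = 1790.7907 rpm, dir flips to +; running = +1790.7907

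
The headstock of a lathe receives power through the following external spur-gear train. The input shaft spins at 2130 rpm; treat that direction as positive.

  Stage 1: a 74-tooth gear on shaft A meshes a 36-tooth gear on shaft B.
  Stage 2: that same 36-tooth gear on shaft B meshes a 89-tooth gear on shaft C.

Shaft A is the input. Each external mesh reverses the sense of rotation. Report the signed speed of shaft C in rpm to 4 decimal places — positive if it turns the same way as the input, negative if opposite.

Stage 1 [74T→36T]: ω = 2130.0000×74/36 = 4378.3333 rpm, dir flips to −; running = −4378.3333
Stage 2 [36T→89T]: ω = 4378.3333×36/89 = 1771.0112 rpm, dir flips to +; running = +1771.0112

+1771.0112 rpm (same as input, |ω| = 1771.0112 rpm)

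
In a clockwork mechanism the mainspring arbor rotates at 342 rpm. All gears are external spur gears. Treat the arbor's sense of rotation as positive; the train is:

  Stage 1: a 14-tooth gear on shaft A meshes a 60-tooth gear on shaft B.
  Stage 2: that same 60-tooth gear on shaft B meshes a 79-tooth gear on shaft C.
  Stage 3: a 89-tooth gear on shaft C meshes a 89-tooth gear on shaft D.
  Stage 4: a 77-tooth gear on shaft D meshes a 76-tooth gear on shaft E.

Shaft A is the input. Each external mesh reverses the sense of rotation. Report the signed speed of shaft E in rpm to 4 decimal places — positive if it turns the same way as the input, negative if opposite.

+61.4051 rpm (same as input, |ω| = 61.4051 rpm)

Stage 1 [14T→60T]: ω = 342.0000×14/60 = 79.8000 rpm, dir flips to −; running = −79.8000
Stage 2 [60T→79T]: ω = 79.8000×60/79 = 60.6076 rpm, dir flips to +; running = +60.6076
Stage 3 [89T→89T]: ω = 60.6076×89/89 = 60.6076 rpm, dir flips to −; running = −60.6076
Stage 4 [77T→76T]: ω = 60.6076×77/76 = 61.4051 rpm, dir flips to +; running = +61.4051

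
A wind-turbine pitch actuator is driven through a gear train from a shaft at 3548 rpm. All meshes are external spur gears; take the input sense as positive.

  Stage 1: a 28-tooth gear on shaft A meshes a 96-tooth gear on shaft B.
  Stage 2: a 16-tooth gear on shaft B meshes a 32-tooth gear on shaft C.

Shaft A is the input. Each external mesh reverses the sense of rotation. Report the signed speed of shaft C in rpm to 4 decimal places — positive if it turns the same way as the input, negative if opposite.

+517.4167 rpm (same as input, |ω| = 517.4167 rpm)

Stage 1 [28T→96T]: ω = 3548.0000×28/96 = 1034.8333 rpm, dir flips to −; running = −1034.8333
Stage 2 [16T→32T]: ω = 1034.8333×16/32 = 517.4167 rpm, dir flips to +; running = +517.4167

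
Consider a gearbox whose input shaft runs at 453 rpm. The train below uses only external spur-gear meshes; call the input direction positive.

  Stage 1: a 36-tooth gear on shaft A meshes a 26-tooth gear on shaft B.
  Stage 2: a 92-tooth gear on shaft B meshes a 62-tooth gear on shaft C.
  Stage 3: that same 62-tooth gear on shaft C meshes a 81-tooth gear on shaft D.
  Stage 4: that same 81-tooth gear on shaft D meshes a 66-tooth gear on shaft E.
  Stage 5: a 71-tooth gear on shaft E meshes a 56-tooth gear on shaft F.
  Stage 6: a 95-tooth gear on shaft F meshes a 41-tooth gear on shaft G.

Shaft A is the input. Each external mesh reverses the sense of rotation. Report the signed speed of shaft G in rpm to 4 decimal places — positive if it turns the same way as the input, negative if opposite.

+2568.5103 rpm (same as input, |ω| = 2568.5103 rpm)

Stage 1 [36T→26T]: ω = 453.0000×36/26 = 627.2308 rpm, dir flips to −; running = −627.2308
Stage 2 [92T→62T]: ω = 627.2308×92/62 = 930.7295 rpm, dir flips to +; running = +930.7295
Stage 3 [62T→81T]: ω = 930.7295×62/81 = 712.4103 rpm, dir flips to −; running = −712.4103
Stage 4 [81T→66T]: ω = 712.4103×81/66 = 874.3217 rpm, dir flips to +; running = +874.3217
Stage 5 [71T→56T]: ω = 874.3217×71/56 = 1108.5150 rpm, dir flips to −; running = −1108.5150
Stage 6 [95T→41T]: ω = 1108.5150×95/41 = 2568.5103 rpm, dir flips to +; running = +2568.5103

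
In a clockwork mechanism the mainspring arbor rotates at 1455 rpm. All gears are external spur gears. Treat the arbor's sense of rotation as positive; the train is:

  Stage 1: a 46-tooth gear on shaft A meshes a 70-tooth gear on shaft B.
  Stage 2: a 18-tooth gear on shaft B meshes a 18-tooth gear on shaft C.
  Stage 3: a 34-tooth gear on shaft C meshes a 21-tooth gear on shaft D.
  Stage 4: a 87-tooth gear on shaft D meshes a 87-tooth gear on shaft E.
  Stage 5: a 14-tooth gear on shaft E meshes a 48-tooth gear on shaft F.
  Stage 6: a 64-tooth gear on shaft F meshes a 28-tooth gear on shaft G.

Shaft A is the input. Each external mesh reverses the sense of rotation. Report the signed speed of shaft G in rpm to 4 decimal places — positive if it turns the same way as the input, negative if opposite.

Stage 1 [46T→70T]: ω = 1455.0000×46/70 = 956.1429 rpm, dir flips to −; running = −956.1429
Stage 2 [18T→18T]: ω = 956.1429×18/18 = 956.1429 rpm, dir flips to +; running = +956.1429
Stage 3 [34T→21T]: ω = 956.1429×34/21 = 1548.0408 rpm, dir flips to −; running = −1548.0408
Stage 4 [87T→87T]: ω = 1548.0408×87/87 = 1548.0408 rpm, dir flips to +; running = +1548.0408
Stage 5 [14T→48T]: ω = 1548.0408×14/48 = 451.5119 rpm, dir flips to −; running = −451.5119
Stage 6 [64T→28T]: ω = 451.5119×64/28 = 1032.0272 rpm, dir flips to +; running = +1032.0272

+1032.0272 rpm (same as input, |ω| = 1032.0272 rpm)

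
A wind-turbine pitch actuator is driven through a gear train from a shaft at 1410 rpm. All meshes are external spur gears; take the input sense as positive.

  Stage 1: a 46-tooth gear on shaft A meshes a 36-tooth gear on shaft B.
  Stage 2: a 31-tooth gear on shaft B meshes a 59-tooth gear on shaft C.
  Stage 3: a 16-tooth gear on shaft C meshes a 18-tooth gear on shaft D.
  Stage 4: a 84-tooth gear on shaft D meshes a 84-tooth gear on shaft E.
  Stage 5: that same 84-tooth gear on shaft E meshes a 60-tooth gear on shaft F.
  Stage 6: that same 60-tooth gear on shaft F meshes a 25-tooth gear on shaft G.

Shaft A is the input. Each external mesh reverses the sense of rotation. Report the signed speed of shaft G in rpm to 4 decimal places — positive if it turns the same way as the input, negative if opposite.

+2827.2934 rpm (same as input, |ω| = 2827.2934 rpm)

Stage 1 [46T→36T]: ω = 1410.0000×46/36 = 1801.6667 rpm, dir flips to −; running = −1801.6667
Stage 2 [31T→59T]: ω = 1801.6667×31/59 = 946.6384 rpm, dir flips to +; running = +946.6384
Stage 3 [16T→18T]: ω = 946.6384×16/18 = 841.4564 rpm, dir flips to −; running = −841.4564
Stage 4 [84T→84T]: ω = 841.4564×84/84 = 841.4564 rpm, dir flips to +; running = +841.4564
Stage 5 [84T→60T]: ω = 841.4564×84/60 = 1178.0389 rpm, dir flips to −; running = −1178.0389
Stage 6 [60T→25T]: ω = 1178.0389×60/25 = 2827.2934 rpm, dir flips to +; running = +2827.2934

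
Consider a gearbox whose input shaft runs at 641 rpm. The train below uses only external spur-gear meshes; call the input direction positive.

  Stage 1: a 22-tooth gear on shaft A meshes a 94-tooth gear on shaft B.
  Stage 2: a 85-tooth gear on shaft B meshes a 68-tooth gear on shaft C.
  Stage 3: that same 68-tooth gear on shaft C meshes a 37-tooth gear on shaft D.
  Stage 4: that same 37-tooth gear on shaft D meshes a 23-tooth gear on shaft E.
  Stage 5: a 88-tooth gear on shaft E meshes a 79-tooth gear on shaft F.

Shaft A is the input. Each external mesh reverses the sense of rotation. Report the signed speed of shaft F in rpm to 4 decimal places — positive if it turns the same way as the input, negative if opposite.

-617.5890 rpm (opposite to input, |ω| = 617.5890 rpm)

Stage 1 [22T→94T]: ω = 641.0000×22/94 = 150.0213 rpm, dir flips to −; running = −150.0213
Stage 2 [85T→68T]: ω = 150.0213×85/68 = 187.5266 rpm, dir flips to +; running = +187.5266
Stage 3 [68T→37T]: ω = 187.5266×68/37 = 344.6435 rpm, dir flips to −; running = −344.6435
Stage 4 [37T→23T]: ω = 344.6435×37/23 = 554.4265 rpm, dir flips to +; running = +554.4265
Stage 5 [88T→79T]: ω = 554.4265×88/79 = 617.5890 rpm, dir flips to −; running = −617.5890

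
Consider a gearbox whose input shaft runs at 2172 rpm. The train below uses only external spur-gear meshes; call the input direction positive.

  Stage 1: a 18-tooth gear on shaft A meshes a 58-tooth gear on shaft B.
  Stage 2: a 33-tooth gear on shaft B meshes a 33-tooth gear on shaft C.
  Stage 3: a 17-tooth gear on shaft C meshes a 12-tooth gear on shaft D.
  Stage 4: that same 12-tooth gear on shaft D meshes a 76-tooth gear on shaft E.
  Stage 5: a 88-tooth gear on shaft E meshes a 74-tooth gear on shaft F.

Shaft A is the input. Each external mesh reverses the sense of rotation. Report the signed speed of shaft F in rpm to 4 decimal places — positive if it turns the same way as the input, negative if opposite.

-179.3043 rpm (opposite to input, |ω| = 179.3043 rpm)

Stage 1 [18T→58T]: ω = 2172.0000×18/58 = 674.0690 rpm, dir flips to −; running = −674.0690
Stage 2 [33T→33T]: ω = 674.0690×33/33 = 674.0690 rpm, dir flips to +; running = +674.0690
Stage 3 [17T→12T]: ω = 674.0690×17/12 = 954.9310 rpm, dir flips to −; running = −954.9310
Stage 4 [12T→76T]: ω = 954.9310×12/76 = 150.7786 rpm, dir flips to +; running = +150.7786
Stage 5 [88T→74T]: ω = 150.7786×88/74 = 179.3043 rpm, dir flips to −; running = −179.3043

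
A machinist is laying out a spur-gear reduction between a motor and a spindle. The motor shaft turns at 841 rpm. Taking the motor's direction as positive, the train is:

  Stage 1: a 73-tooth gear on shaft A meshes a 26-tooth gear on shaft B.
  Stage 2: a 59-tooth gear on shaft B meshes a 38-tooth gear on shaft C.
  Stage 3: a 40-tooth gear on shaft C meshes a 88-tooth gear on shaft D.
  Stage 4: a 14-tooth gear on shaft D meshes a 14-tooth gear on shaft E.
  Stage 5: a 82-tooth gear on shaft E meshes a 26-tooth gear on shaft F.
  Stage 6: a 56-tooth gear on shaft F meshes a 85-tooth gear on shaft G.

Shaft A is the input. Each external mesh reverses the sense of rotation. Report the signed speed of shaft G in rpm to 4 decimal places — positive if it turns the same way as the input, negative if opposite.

Stage 1 [73T→26T]: ω = 841.0000×73/26 = 2361.2692 rpm, dir flips to −; running = −2361.2692
Stage 2 [59T→38T]: ω = 2361.2692×59/38 = 3666.1812 rpm, dir flips to +; running = +3666.1812
Stage 3 [40T→88T]: ω = 3666.1812×40/88 = 1666.4460 rpm, dir flips to −; running = −1666.4460
Stage 4 [14T→14T]: ω = 1666.4460×14/14 = 1666.4460 rpm, dir flips to +; running = +1666.4460
Stage 5 [82T→26T]: ω = 1666.4460×82/26 = 5255.7143 rpm, dir flips to −; running = −5255.7143
Stage 6 [56T→85T]: ω = 5255.7143×56/85 = 3462.5882 rpm, dir flips to +; running = +3462.5882

+3462.5882 rpm (same as input, |ω| = 3462.5882 rpm)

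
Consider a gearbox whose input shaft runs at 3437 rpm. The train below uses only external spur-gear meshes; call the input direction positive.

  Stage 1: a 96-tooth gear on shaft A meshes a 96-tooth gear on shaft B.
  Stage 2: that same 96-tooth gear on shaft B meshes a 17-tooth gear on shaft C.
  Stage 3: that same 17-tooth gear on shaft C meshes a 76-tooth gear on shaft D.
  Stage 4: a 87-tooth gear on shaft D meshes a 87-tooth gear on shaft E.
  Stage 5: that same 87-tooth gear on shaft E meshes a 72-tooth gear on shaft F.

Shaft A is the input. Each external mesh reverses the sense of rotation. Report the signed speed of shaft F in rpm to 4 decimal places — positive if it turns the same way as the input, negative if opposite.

-5245.9474 rpm (opposite to input, |ω| = 5245.9474 rpm)

Stage 1 [96T→96T]: ω = 3437.0000×96/96 = 3437.0000 rpm, dir flips to −; running = −3437.0000
Stage 2 [96T→17T]: ω = 3437.0000×96/17 = 19408.9412 rpm, dir flips to +; running = +19408.9412
Stage 3 [17T→76T]: ω = 19408.9412×17/76 = 4341.4737 rpm, dir flips to −; running = −4341.4737
Stage 4 [87T→87T]: ω = 4341.4737×87/87 = 4341.4737 rpm, dir flips to +; running = +4341.4737
Stage 5 [87T→72T]: ω = 4341.4737×87/72 = 5245.9474 rpm, dir flips to −; running = −5245.9474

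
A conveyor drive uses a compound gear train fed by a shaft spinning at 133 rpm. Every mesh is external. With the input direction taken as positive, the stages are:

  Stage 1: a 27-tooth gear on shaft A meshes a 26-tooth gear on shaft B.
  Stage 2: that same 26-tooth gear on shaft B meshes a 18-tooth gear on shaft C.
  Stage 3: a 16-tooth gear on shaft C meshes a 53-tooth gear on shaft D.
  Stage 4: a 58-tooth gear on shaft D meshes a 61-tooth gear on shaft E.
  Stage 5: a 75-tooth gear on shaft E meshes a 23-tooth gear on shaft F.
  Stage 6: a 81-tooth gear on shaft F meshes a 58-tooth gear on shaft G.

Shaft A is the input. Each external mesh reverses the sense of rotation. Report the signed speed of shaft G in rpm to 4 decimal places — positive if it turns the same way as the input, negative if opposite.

Stage 1 [27T→26T]: ω = 133.0000×27/26 = 138.1154 rpm, dir flips to −; running = −138.1154
Stage 2 [26T→18T]: ω = 138.1154×26/18 = 199.5000 rpm, dir flips to +; running = +199.5000
Stage 3 [16T→53T]: ω = 199.5000×16/53 = 60.2264 rpm, dir flips to −; running = −60.2264
Stage 4 [58T→61T]: ω = 60.2264×58/61 = 57.2645 rpm, dir flips to +; running = +57.2645
Stage 5 [75T→23T]: ω = 57.2645×75/23 = 186.7319 rpm, dir flips to −; running = −186.7319
Stage 6 [81T→58T]: ω = 186.7319×81/58 = 260.7808 rpm, dir flips to +; running = +260.7808

+260.7808 rpm (same as input, |ω| = 260.7808 rpm)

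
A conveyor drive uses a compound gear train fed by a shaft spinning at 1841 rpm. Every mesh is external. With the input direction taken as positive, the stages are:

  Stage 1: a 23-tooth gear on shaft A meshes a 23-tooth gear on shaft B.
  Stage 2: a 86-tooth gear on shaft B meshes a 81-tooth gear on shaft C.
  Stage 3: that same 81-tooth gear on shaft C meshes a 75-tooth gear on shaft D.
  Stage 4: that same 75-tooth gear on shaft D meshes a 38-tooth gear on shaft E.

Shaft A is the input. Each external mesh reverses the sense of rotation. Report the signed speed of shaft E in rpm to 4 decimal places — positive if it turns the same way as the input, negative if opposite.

+4166.4737 rpm (same as input, |ω| = 4166.4737 rpm)

Stage 1 [23T→23T]: ω = 1841.0000×23/23 = 1841.0000 rpm, dir flips to −; running = −1841.0000
Stage 2 [86T→81T]: ω = 1841.0000×86/81 = 1954.6420 rpm, dir flips to +; running = +1954.6420
Stage 3 [81T→75T]: ω = 1954.6420×81/75 = 2111.0133 rpm, dir flips to −; running = −2111.0133
Stage 4 [75T→38T]: ω = 2111.0133×75/38 = 4166.4737 rpm, dir flips to +; running = +4166.4737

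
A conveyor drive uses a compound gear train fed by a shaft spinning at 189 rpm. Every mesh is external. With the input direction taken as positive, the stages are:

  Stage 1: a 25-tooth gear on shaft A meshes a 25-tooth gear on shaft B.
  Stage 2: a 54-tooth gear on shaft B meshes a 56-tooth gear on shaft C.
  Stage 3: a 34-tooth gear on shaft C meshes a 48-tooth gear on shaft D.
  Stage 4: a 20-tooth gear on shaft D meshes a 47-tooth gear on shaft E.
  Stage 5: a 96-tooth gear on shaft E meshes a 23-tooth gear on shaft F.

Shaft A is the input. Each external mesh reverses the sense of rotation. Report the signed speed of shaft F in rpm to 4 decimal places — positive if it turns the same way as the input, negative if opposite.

-229.2877 rpm (opposite to input, |ω| = 229.2877 rpm)

Stage 1 [25T→25T]: ω = 189.0000×25/25 = 189.0000 rpm, dir flips to −; running = −189.0000
Stage 2 [54T→56T]: ω = 189.0000×54/56 = 182.2500 rpm, dir flips to +; running = +182.2500
Stage 3 [34T→48T]: ω = 182.2500×34/48 = 129.0938 rpm, dir flips to −; running = −129.0938
Stage 4 [20T→47T]: ω = 129.0938×20/47 = 54.9335 rpm, dir flips to +; running = +54.9335
Stage 5 [96T→23T]: ω = 54.9335×96/23 = 229.2877 rpm, dir flips to −; running = −229.2877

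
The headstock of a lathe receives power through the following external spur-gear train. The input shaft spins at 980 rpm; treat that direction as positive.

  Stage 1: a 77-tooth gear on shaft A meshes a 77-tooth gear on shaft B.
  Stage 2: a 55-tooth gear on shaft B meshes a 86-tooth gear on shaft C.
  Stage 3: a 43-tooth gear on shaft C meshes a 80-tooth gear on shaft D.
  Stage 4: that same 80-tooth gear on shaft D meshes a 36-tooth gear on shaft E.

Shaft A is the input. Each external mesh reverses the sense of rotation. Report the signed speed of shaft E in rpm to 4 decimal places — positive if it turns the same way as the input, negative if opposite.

+748.6111 rpm (same as input, |ω| = 748.6111 rpm)

Stage 1 [77T→77T]: ω = 980.0000×77/77 = 980.0000 rpm, dir flips to −; running = −980.0000
Stage 2 [55T→86T]: ω = 980.0000×55/86 = 626.7442 rpm, dir flips to +; running = +626.7442
Stage 3 [43T→80T]: ω = 626.7442×43/80 = 336.8750 rpm, dir flips to −; running = −336.8750
Stage 4 [80T→36T]: ω = 336.8750×80/36 = 748.6111 rpm, dir flips to +; running = +748.6111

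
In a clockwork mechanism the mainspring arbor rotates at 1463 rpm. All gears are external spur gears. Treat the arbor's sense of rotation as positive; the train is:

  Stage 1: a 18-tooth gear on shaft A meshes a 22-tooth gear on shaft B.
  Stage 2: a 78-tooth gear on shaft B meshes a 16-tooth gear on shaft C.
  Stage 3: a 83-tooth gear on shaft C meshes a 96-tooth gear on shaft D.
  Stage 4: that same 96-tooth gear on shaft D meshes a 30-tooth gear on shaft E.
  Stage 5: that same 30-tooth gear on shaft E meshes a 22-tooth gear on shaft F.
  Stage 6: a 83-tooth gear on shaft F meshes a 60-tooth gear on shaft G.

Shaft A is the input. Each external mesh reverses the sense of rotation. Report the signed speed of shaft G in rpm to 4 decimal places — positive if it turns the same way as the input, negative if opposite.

Stage 1 [18T→22T]: ω = 1463.0000×18/22 = 1197.0000 rpm, dir flips to −; running = −1197.0000
Stage 2 [78T→16T]: ω = 1197.0000×78/16 = 5835.3750 rpm, dir flips to +; running = +5835.3750
Stage 3 [83T→96T]: ω = 5835.3750×83/96 = 5045.1680 rpm, dir flips to −; running = −5045.1680
Stage 4 [96T→30T]: ω = 5045.1680×96/30 = 16144.5375 rpm, dir flips to +; running = +16144.5375
Stage 5 [30T→22T]: ω = 16144.5375×30/22 = 22015.2784 rpm, dir flips to −; running = −22015.2784
Stage 6 [83T→60T]: ω = 22015.2784×83/60 = 30454.4685 rpm, dir flips to +; running = +30454.4685

+30454.4685 rpm (same as input, |ω| = 30454.4685 rpm)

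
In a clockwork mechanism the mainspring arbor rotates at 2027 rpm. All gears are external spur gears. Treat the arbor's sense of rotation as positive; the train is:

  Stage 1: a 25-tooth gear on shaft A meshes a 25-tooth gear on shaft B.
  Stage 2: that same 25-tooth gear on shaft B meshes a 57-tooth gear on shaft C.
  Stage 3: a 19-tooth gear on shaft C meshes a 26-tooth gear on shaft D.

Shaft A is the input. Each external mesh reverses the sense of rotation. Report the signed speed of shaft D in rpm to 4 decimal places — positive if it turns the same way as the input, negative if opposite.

Stage 1 [25T→25T]: ω = 2027.0000×25/25 = 2027.0000 rpm, dir flips to −; running = −2027.0000
Stage 2 [25T→57T]: ω = 2027.0000×25/57 = 889.0351 rpm, dir flips to +; running = +889.0351
Stage 3 [19T→26T]: ω = 889.0351×19/26 = 649.6795 rpm, dir flips to −; running = −649.6795

-649.6795 rpm (opposite to input, |ω| = 649.6795 rpm)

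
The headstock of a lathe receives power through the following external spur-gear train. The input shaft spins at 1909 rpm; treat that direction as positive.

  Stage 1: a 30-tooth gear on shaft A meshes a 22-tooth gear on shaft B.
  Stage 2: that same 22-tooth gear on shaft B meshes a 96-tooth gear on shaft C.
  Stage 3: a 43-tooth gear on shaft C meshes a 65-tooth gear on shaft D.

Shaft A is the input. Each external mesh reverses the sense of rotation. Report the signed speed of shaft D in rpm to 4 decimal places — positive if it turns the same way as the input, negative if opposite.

Stage 1 [30T→22T]: ω = 1909.0000×30/22 = 2603.1818 rpm, dir flips to −; running = −2603.1818
Stage 2 [22T→96T]: ω = 2603.1818×22/96 = 596.5625 rpm, dir flips to +; running = +596.5625
Stage 3 [43T→65T]: ω = 596.5625×43/65 = 394.6490 rpm, dir flips to −; running = −394.6490

-394.6490 rpm (opposite to input, |ω| = 394.6490 rpm)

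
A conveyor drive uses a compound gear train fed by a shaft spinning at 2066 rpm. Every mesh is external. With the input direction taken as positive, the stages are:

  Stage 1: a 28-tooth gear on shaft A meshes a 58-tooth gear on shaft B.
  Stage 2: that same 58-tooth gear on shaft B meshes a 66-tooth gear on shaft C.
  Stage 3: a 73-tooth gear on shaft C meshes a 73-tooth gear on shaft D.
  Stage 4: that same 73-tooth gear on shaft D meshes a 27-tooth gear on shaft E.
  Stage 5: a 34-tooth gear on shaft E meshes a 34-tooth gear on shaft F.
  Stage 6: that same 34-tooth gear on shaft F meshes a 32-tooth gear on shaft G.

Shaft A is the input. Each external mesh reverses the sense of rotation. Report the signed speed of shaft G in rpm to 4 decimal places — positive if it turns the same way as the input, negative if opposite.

Stage 1 [28T→58T]: ω = 2066.0000×28/58 = 997.3793 rpm, dir flips to −; running = −997.3793
Stage 2 [58T→66T]: ω = 997.3793×58/66 = 876.4848 rpm, dir flips to +; running = +876.4848
Stage 3 [73T→73T]: ω = 876.4848×73/73 = 876.4848 rpm, dir flips to −; running = −876.4848
Stage 4 [73T→27T]: ω = 876.4848×73/27 = 2369.7553 rpm, dir flips to +; running = +2369.7553
Stage 5 [34T→34T]: ω = 2369.7553×34/34 = 2369.7553 rpm, dir flips to −; running = −2369.7553
Stage 6 [34T→32T]: ω = 2369.7553×34/32 = 2517.8650 rpm, dir flips to +; running = +2517.8650

+2517.8650 rpm (same as input, |ω| = 2517.8650 rpm)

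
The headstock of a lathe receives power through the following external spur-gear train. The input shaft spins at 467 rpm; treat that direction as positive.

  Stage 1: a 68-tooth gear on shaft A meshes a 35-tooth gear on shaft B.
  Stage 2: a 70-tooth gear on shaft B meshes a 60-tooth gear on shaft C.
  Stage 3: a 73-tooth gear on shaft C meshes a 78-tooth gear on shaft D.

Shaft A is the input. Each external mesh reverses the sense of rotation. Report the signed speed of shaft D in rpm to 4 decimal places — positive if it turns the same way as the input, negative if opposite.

Stage 1 [68T→35T]: ω = 467.0000×68/35 = 907.3143 rpm, dir flips to −; running = −907.3143
Stage 2 [70T→60T]: ω = 907.3143×70/60 = 1058.5333 rpm, dir flips to +; running = +1058.5333
Stage 3 [73T→78T]: ω = 1058.5333×73/78 = 990.6786 rpm, dir flips to −; running = −990.6786

-990.6786 rpm (opposite to input, |ω| = 990.6786 rpm)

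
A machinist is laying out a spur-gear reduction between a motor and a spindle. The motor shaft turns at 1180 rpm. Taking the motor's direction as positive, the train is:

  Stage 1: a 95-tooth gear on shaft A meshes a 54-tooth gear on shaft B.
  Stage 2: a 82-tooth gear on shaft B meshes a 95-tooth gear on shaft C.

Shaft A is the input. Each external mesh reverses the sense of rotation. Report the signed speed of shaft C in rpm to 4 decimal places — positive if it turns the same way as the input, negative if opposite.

Stage 1 [95T→54T]: ω = 1180.0000×95/54 = 2075.9259 rpm, dir flips to −; running = −2075.9259
Stage 2 [82T→95T]: ω = 2075.9259×82/95 = 1791.8519 rpm, dir flips to +; running = +1791.8519

+1791.8519 rpm (same as input, |ω| = 1791.8519 rpm)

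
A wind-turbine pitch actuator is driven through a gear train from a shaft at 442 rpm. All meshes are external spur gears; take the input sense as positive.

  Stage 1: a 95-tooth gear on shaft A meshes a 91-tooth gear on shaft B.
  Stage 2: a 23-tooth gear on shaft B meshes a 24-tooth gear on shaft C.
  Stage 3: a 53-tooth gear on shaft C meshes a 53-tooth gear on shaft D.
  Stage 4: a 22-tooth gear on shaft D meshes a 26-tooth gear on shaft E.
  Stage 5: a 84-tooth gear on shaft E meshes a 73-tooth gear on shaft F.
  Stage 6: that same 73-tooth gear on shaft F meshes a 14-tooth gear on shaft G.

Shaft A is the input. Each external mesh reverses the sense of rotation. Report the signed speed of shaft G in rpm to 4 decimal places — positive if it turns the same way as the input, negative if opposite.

Stage 1 [95T→91T]: ω = 442.0000×95/91 = 461.4286 rpm, dir flips to −; running = −461.4286
Stage 2 [23T→24T]: ω = 461.4286×23/24 = 442.2024 rpm, dir flips to +; running = +442.2024
Stage 3 [53T→53T]: ω = 442.2024×53/53 = 442.2024 rpm, dir flips to −; running = −442.2024
Stage 4 [22T→26T]: ω = 442.2024×22/26 = 374.1712 rpm, dir flips to +; running = +374.1712
Stage 5 [84T→73T]: ω = 374.1712×84/73 = 430.5532 rpm, dir flips to −; running = −430.5532
Stage 6 [73T→14T]: ω = 430.5532×73/14 = 2245.0275 rpm, dir flips to +; running = +2245.0275

+2245.0275 rpm (same as input, |ω| = 2245.0275 rpm)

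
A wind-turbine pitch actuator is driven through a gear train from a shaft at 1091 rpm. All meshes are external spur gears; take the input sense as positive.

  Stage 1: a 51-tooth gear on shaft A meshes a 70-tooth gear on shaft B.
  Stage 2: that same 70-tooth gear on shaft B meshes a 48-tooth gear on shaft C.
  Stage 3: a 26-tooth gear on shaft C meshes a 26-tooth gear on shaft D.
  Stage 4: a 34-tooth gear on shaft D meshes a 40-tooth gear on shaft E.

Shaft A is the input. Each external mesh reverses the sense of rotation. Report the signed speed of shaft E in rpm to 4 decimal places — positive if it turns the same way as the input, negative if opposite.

+985.3094 rpm (same as input, |ω| = 985.3094 rpm)

Stage 1 [51T→70T]: ω = 1091.0000×51/70 = 794.8714 rpm, dir flips to −; running = −794.8714
Stage 2 [70T→48T]: ω = 794.8714×70/48 = 1159.1875 rpm, dir flips to +; running = +1159.1875
Stage 3 [26T→26T]: ω = 1159.1875×26/26 = 1159.1875 rpm, dir flips to −; running = −1159.1875
Stage 4 [34T→40T]: ω = 1159.1875×34/40 = 985.3094 rpm, dir flips to +; running = +985.3094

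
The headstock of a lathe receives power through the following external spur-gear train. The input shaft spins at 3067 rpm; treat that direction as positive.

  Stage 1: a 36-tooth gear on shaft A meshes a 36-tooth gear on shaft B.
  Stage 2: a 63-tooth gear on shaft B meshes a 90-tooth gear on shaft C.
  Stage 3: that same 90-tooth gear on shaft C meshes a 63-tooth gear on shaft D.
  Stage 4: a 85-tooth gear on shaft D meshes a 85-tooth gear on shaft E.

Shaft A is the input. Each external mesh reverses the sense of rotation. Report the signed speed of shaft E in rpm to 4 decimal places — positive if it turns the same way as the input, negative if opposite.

+3067.0000 rpm (same as input, |ω| = 3067.0000 rpm)

Stage 1 [36T→36T]: ω = 3067.0000×36/36 = 3067.0000 rpm, dir flips to −; running = −3067.0000
Stage 2 [63T→90T]: ω = 3067.0000×63/90 = 2146.9000 rpm, dir flips to +; running = +2146.9000
Stage 3 [90T→63T]: ω = 2146.9000×90/63 = 3067.0000 rpm, dir flips to −; running = −3067.0000
Stage 4 [85T→85T]: ω = 3067.0000×85/85 = 3067.0000 rpm, dir flips to +; running = +3067.0000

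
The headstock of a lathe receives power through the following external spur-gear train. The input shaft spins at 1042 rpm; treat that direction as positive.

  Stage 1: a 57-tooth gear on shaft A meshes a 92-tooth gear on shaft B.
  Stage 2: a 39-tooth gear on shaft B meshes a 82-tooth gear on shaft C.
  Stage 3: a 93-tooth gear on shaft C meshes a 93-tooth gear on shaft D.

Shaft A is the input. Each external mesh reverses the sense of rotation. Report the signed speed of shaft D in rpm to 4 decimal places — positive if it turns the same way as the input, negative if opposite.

-307.0475 rpm (opposite to input, |ω| = 307.0475 rpm)

Stage 1 [57T→92T]: ω = 1042.0000×57/92 = 645.5870 rpm, dir flips to −; running = −645.5870
Stage 2 [39T→82T]: ω = 645.5870×39/82 = 307.0475 rpm, dir flips to +; running = +307.0475
Stage 3 [93T→93T]: ω = 307.0475×93/93 = 307.0475 rpm, dir flips to −; running = −307.0475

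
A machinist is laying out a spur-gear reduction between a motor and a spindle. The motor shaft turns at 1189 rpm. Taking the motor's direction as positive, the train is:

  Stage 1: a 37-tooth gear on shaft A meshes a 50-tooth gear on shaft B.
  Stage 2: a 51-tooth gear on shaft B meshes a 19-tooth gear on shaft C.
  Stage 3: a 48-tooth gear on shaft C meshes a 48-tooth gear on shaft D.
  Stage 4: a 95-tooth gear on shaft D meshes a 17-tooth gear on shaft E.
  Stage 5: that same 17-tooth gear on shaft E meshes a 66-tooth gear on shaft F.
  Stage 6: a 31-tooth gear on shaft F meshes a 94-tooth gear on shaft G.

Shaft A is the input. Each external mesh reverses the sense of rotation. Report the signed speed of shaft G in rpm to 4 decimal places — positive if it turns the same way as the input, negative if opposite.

+1121.0982 rpm (same as input, |ω| = 1121.0982 rpm)

Stage 1 [37T→50T]: ω = 1189.0000×37/50 = 879.8600 rpm, dir flips to −; running = −879.8600
Stage 2 [51T→19T]: ω = 879.8600×51/19 = 2361.7295 rpm, dir flips to +; running = +2361.7295
Stage 3 [48T→48T]: ω = 2361.7295×48/48 = 2361.7295 rpm, dir flips to −; running = −2361.7295
Stage 4 [95T→17T]: ω = 2361.7295×95/17 = 13197.9000 rpm, dir flips to +; running = +13197.9000
Stage 5 [17T→66T]: ω = 13197.9000×17/66 = 3399.4591 rpm, dir flips to −; running = −3399.4591
Stage 6 [31T→94T]: ω = 3399.4591×31/94 = 1121.0982 rpm, dir flips to +; running = +1121.0982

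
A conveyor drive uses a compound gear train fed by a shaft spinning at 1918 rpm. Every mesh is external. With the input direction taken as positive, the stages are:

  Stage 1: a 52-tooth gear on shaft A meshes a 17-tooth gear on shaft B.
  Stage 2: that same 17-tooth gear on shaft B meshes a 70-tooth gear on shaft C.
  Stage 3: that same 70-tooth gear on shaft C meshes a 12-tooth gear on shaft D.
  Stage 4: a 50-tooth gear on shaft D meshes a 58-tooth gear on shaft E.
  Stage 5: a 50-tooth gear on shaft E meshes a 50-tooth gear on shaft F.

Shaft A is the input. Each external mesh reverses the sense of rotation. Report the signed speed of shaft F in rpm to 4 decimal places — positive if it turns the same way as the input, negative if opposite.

Stage 1 [52T→17T]: ω = 1918.0000×52/17 = 5866.8235 rpm, dir flips to −; running = −5866.8235
Stage 2 [17T→70T]: ω = 5866.8235×17/70 = 1424.8000 rpm, dir flips to +; running = +1424.8000
Stage 3 [70T→12T]: ω = 1424.8000×70/12 = 8311.3333 rpm, dir flips to −; running = −8311.3333
Stage 4 [50T→58T]: ω = 8311.3333×50/58 = 7164.9425 rpm, dir flips to +; running = +7164.9425
Stage 5 [50T→50T]: ω = 7164.9425×50/50 = 7164.9425 rpm, dir flips to −; running = −7164.9425

-7164.9425 rpm (opposite to input, |ω| = 7164.9425 rpm)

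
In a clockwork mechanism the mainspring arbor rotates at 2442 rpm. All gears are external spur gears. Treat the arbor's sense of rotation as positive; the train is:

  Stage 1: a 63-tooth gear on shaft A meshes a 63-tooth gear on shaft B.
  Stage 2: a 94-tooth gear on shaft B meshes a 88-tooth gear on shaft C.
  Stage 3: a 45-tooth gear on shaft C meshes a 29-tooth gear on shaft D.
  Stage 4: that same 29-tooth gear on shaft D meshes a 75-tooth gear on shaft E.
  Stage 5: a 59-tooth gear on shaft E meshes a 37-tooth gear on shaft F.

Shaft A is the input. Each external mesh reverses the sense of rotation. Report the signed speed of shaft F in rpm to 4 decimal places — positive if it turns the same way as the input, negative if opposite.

-2495.7000 rpm (opposite to input, |ω| = 2495.7000 rpm)

Stage 1 [63T→63T]: ω = 2442.0000×63/63 = 2442.0000 rpm, dir flips to −; running = −2442.0000
Stage 2 [94T→88T]: ω = 2442.0000×94/88 = 2608.5000 rpm, dir flips to +; running = +2608.5000
Stage 3 [45T→29T]: ω = 2608.5000×45/29 = 4047.6724 rpm, dir flips to −; running = −4047.6724
Stage 4 [29T→75T]: ω = 4047.6724×29/75 = 1565.1000 rpm, dir flips to +; running = +1565.1000
Stage 5 [59T→37T]: ω = 1565.1000×59/37 = 2495.7000 rpm, dir flips to −; running = −2495.7000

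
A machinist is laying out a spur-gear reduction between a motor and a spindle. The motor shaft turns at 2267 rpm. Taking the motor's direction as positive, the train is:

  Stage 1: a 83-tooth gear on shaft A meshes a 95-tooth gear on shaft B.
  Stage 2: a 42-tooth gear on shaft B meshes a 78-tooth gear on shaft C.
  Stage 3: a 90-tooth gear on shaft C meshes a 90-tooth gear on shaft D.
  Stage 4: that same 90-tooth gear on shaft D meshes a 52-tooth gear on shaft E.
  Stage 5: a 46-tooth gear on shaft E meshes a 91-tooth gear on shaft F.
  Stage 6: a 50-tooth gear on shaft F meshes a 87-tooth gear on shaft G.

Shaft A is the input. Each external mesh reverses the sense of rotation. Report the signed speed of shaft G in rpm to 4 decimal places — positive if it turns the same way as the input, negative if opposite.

+536.2497 rpm (same as input, |ω| = 536.2497 rpm)

Stage 1 [83T→95T]: ω = 2267.0000×83/95 = 1980.6421 rpm, dir flips to −; running = −1980.6421
Stage 2 [42T→78T]: ω = 1980.6421×42/78 = 1066.4996 rpm, dir flips to +; running = +1066.4996
Stage 3 [90T→90T]: ω = 1066.4996×90/90 = 1066.4996 rpm, dir flips to −; running = −1066.4996
Stage 4 [90T→52T]: ω = 1066.4996×90/52 = 1845.8647 rpm, dir flips to +; running = +1845.8647
Stage 5 [46T→91T]: ω = 1845.8647×46/91 = 933.0745 rpm, dir flips to −; running = −933.0745
Stage 6 [50T→87T]: ω = 933.0745×50/87 = 536.2497 rpm, dir flips to +; running = +536.2497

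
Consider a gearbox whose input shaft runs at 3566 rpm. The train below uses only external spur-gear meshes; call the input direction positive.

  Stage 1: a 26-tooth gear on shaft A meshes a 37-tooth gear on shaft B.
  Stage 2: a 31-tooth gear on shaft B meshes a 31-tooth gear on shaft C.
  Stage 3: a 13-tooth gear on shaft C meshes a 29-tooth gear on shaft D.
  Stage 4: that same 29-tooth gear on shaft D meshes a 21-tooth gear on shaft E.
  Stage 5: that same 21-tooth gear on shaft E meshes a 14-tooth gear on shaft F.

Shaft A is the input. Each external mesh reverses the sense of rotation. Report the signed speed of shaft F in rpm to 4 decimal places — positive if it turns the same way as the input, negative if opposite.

Stage 1 [26T→37T]: ω = 3566.0000×26/37 = 2505.8378 rpm, dir flips to −; running = −2505.8378
Stage 2 [31T→31T]: ω = 2505.8378×31/31 = 2505.8378 rpm, dir flips to +; running = +2505.8378
Stage 3 [13T→29T]: ω = 2505.8378×13/29 = 1123.3066 rpm, dir flips to −; running = −1123.3066
Stage 4 [29T→21T]: ω = 1123.3066×29/21 = 1551.2329 rpm, dir flips to +; running = +1551.2329
Stage 5 [21T→14T]: ω = 1551.2329×21/14 = 2326.8494 rpm, dir flips to −; running = −2326.8494

-2326.8494 rpm (opposite to input, |ω| = 2326.8494 rpm)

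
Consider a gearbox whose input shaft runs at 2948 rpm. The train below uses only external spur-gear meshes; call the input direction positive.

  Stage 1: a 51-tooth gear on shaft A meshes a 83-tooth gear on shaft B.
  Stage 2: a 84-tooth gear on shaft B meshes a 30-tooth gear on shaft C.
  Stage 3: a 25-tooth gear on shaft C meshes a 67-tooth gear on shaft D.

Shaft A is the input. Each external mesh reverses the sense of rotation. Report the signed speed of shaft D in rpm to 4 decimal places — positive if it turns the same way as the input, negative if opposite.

-1892.5301 rpm (opposite to input, |ω| = 1892.5301 rpm)

Stage 1 [51T→83T]: ω = 2948.0000×51/83 = 1811.4217 rpm, dir flips to −; running = −1811.4217
Stage 2 [84T→30T]: ω = 1811.4217×84/30 = 5071.9807 rpm, dir flips to +; running = +5071.9807
Stage 3 [25T→67T]: ω = 5071.9807×25/67 = 1892.5301 rpm, dir flips to −; running = −1892.5301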